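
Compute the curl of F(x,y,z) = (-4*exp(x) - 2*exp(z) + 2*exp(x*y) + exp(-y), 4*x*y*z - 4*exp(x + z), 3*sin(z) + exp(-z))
(-4*x*y + 4*exp(x + z), -2*exp(z), -2*x*exp(x*y) + 4*y*z - 4*exp(x + z) + exp(-y))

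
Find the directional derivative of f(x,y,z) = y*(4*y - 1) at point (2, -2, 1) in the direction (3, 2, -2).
-2*sqrt(17)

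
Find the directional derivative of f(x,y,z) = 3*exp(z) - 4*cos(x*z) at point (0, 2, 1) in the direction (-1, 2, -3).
-9*sqrt(14)*E/14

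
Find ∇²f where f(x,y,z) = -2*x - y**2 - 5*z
-2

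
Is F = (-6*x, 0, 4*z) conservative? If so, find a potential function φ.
Yes, F is conservative. φ = -3*x**2 + 2*z**2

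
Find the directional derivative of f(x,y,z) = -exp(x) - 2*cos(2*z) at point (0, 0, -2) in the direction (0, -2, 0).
0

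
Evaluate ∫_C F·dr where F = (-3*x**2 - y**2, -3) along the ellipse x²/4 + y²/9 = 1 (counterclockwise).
0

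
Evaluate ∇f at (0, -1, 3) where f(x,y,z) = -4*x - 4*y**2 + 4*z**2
(-4, 8, 24)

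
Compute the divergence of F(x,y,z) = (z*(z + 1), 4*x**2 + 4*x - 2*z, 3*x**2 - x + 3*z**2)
6*z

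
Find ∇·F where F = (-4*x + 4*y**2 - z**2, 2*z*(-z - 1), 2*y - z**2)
-2*z - 4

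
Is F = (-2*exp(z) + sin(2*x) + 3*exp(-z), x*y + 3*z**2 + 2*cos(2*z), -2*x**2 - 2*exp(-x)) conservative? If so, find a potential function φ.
No, ∇×F = (-6*z + 4*sin(2*z), 4*x - 2*exp(z) - 3*exp(-z) - 2*exp(-x), y) ≠ 0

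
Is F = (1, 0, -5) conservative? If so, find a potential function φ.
Yes, F is conservative. φ = x - 5*z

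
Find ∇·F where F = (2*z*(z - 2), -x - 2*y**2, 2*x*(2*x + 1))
-4*y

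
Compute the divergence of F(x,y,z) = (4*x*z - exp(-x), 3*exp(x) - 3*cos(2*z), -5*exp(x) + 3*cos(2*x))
4*z + exp(-x)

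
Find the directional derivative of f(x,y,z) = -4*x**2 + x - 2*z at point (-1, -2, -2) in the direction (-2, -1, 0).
-18*sqrt(5)/5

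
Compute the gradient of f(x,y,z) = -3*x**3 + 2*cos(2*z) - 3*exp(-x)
(-9*x**2 + 3*exp(-x), 0, -4*sin(2*z))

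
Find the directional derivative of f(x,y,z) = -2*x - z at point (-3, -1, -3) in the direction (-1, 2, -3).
5*sqrt(14)/14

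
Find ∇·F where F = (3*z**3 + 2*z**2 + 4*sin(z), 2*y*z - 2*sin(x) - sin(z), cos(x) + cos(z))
2*z - sin(z)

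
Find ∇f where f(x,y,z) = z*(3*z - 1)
(0, 0, 6*z - 1)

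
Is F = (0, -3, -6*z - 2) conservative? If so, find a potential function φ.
Yes, F is conservative. φ = -3*y - 3*z**2 - 2*z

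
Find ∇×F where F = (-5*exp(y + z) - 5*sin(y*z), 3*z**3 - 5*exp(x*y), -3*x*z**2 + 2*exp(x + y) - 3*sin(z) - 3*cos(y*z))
(-9*z**2 + 3*z*sin(y*z) + 2*exp(x + y), -5*y*cos(y*z) + 3*z**2 - 2*exp(x + y) - 5*exp(y + z), -5*y*exp(x*y) + 5*z*cos(y*z) + 5*exp(y + z))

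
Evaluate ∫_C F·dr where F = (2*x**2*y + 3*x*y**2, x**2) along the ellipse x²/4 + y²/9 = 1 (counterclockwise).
-12*pi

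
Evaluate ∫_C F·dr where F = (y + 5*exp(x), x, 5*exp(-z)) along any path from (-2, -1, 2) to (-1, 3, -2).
-5*exp(2) - 5 + 5*exp(-1)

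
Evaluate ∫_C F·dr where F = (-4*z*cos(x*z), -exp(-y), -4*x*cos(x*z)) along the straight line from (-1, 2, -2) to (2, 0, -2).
4*sin(4) - exp(-2) + 1 + 4*sin(2)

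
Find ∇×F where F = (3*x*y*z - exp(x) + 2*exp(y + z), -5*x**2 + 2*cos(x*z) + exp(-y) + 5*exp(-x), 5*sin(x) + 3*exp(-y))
(2*x*sin(x*z) - 3*exp(-y), 3*x*y + 2*exp(y + z) - 5*cos(x), -3*x*z - 10*x - 2*z*sin(x*z) - 2*exp(y + z) - 5*exp(-x))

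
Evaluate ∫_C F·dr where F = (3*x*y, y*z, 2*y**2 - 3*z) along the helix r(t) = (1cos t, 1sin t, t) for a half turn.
3*pi*(1 - 2*pi)/4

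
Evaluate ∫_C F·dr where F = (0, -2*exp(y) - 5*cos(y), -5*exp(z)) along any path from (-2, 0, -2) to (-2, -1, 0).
-3 - 2*exp(-1) + 5*exp(-2) + 5*sin(1)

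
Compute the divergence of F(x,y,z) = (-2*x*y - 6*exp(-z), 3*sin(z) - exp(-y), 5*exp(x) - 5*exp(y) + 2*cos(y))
-2*y + exp(-y)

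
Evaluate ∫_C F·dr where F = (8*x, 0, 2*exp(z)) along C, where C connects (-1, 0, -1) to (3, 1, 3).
-2*exp(-1) + 32 + 2*exp(3)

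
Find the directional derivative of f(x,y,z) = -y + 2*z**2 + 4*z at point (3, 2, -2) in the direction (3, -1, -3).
13*sqrt(19)/19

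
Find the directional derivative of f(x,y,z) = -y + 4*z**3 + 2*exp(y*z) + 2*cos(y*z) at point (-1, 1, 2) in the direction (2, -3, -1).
sqrt(14)*(-exp(2) - 45/14 + sin(2))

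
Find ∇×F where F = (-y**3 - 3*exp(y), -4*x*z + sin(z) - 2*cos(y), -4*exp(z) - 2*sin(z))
(4*x - cos(z), 0, 3*y**2 - 4*z + 3*exp(y))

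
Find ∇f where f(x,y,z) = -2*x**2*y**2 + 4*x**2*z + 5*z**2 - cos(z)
(4*x*(-y**2 + 2*z), -4*x**2*y, 4*x**2 + 10*z + sin(z))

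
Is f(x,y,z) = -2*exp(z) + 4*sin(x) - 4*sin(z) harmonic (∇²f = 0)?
No, ∇²f = -2*exp(z) - 4*sin(x) + 4*sin(z)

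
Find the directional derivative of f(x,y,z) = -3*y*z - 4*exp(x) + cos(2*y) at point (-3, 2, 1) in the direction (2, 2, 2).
sqrt(3)*(-(2*sin(4) + 9)*exp(3) - 4)*exp(-3)/3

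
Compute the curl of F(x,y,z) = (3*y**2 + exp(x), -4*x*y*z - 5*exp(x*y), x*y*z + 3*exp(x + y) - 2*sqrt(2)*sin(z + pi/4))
(4*x*y + x*z + 3*exp(x + y), -y*z - 3*exp(x + y), y*(-4*z - 5*exp(x*y) - 6))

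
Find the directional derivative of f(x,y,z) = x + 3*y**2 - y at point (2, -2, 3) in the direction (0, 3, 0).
-13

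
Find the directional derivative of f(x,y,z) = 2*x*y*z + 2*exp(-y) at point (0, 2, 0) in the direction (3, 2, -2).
-4*sqrt(17)*exp(-2)/17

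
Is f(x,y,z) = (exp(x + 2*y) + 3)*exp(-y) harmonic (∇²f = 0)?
No, ∇²f = (2*exp(x + 2*y) + 3)*exp(-y)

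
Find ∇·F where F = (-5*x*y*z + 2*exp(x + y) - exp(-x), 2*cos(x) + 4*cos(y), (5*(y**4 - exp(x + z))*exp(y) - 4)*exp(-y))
((-5*y*z + 2*exp(x + y) - 5*exp(x + z) - 4*sin(y))*exp(x) + 1)*exp(-x)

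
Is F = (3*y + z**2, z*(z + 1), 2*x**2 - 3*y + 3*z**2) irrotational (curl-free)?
No, ∇×F = (-2*z - 4, -4*x + 2*z, -3)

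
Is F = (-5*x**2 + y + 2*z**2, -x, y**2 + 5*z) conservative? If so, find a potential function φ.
No, ∇×F = (2*y, 4*z, -2) ≠ 0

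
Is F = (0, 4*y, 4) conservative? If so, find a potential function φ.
Yes, F is conservative. φ = 2*y**2 + 4*z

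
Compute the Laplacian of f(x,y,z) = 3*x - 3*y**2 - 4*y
-6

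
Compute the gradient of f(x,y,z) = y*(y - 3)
(0, 2*y - 3, 0)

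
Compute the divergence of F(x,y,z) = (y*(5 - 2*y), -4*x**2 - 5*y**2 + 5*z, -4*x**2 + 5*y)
-10*y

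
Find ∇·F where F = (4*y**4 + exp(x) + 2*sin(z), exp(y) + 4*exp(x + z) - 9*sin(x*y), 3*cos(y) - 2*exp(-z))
-9*x*cos(x*y) + exp(x) + exp(y) + 2*exp(-z)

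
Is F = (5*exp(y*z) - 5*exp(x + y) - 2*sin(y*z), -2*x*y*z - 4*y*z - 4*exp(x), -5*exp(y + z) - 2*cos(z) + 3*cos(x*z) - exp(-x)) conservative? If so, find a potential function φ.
No, ∇×F = (2*x*y + 4*y - 5*exp(y + z), 5*y*exp(y*z) - 2*y*cos(y*z) + 3*z*sin(x*z) - exp(-x), -2*y*z - 5*z*exp(y*z) + 2*z*cos(y*z) - 4*exp(x) + 5*exp(x + y)) ≠ 0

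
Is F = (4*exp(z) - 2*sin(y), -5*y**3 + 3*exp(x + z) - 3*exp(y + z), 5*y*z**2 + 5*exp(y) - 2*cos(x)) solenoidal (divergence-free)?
No, ∇·F = -15*y**2 + 10*y*z - 3*exp(y + z)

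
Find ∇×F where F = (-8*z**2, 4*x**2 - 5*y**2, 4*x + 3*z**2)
(0, -16*z - 4, 8*x)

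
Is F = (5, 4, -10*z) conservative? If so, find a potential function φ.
Yes, F is conservative. φ = 5*x + 4*y - 5*z**2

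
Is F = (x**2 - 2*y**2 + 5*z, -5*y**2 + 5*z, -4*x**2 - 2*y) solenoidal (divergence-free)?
No, ∇·F = 2*x - 10*y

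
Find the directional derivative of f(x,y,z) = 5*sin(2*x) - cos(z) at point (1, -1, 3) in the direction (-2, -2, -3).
-sqrt(17)*(20*cos(2) + 3*sin(3))/17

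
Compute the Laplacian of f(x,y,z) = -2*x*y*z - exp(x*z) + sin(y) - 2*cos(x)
-x**2*exp(x*z) - z**2*exp(x*z) - sin(y) + 2*cos(x)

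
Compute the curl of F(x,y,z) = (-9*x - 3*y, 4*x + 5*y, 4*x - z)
(0, -4, 7)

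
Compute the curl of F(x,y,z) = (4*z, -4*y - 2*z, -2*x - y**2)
(2 - 2*y, 6, 0)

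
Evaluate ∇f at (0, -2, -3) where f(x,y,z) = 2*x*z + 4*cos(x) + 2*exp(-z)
(-6, 0, -2*exp(3))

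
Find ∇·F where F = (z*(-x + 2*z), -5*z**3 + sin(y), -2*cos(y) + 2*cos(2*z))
-z - 4*sin(2*z) + cos(y)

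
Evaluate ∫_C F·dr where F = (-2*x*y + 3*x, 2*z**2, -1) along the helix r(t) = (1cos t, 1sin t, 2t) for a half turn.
-18*pi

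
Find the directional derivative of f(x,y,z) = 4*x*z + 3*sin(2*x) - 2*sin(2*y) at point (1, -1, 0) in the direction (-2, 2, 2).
2*sqrt(3)*(2 - 5*cos(2))/3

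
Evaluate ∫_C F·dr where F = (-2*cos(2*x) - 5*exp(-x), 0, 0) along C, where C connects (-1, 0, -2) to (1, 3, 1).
-5*E - 2*sin(2) + 5*exp(-1)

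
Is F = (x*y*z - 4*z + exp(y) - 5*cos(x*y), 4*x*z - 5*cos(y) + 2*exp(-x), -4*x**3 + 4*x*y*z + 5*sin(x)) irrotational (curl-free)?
No, ∇×F = (4*x*(z - 1), 12*x**2 + x*y - 4*y*z - 5*cos(x) - 4, -x*z - 5*x*sin(x*y) + 4*z - exp(y) - 2*exp(-x))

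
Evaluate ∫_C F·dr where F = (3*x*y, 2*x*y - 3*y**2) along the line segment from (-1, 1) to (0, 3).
-191/6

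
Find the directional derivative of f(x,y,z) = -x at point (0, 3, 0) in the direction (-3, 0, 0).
1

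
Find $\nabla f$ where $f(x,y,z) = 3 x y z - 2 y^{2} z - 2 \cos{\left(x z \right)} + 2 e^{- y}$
(z*(3*y + 2*sin(x*z)), 3*x*z - 4*y*z - 2*exp(-y), 3*x*y + 2*x*sin(x*z) - 2*y**2)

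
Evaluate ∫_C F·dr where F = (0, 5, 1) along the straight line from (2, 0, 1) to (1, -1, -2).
-8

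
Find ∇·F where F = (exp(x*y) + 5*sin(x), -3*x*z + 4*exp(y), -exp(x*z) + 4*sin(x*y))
-x*exp(x*z) + y*exp(x*y) + 4*exp(y) + 5*cos(x)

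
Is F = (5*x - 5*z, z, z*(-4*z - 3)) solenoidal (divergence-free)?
No, ∇·F = 2 - 8*z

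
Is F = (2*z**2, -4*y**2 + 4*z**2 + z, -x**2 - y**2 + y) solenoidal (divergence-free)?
No, ∇·F = -8*y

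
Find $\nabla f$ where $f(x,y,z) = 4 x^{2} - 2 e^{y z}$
(8*x, -2*z*exp(y*z), -2*y*exp(y*z))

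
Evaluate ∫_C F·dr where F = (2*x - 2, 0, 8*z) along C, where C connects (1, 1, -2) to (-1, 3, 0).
-12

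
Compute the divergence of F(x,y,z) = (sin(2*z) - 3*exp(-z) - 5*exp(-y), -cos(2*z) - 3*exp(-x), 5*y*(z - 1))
5*y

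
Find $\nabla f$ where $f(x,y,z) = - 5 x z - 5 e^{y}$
(-5*z, -5*exp(y), -5*x)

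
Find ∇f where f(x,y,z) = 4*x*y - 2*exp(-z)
(4*y, 4*x, 2*exp(-z))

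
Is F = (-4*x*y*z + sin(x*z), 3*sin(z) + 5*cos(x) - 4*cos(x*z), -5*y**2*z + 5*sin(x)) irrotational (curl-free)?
No, ∇×F = (-4*x*sin(x*z) - 10*y*z - 3*cos(z), -4*x*y + x*cos(x*z) - 5*cos(x), 4*x*z + 4*z*sin(x*z) - 5*sin(x))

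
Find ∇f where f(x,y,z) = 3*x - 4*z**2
(3, 0, -8*z)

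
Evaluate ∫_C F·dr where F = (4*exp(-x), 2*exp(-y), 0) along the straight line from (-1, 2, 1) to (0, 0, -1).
-6 + 2*exp(-2) + 4*E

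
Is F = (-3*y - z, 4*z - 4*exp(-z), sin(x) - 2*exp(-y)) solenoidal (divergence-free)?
Yes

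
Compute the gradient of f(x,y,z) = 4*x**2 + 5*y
(8*x, 5, 0)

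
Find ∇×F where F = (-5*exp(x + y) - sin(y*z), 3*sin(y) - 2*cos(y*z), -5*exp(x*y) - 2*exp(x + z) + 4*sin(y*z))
(-5*x*exp(x*y) - 2*y*sin(y*z) + 4*z*cos(y*z), 5*y*exp(x*y) - y*cos(y*z) + 2*exp(x + z), z*cos(y*z) + 5*exp(x + y))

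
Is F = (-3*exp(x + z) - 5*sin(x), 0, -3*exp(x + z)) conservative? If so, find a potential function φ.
Yes, F is conservative. φ = -3*exp(x + z) + 5*cos(x)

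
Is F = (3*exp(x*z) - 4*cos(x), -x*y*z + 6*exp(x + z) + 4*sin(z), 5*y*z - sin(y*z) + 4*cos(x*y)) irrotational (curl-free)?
No, ∇×F = (x*y - 4*x*sin(x*y) - z*cos(y*z) + 5*z - 6*exp(x + z) - 4*cos(z), 3*x*exp(x*z) + 4*y*sin(x*y), -y*z + 6*exp(x + z))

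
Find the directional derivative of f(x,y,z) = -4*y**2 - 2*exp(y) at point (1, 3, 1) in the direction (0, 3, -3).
sqrt(2)*(-exp(3) - 12)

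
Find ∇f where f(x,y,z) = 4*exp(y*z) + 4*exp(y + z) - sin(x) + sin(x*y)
(y*cos(x*y) - cos(x), x*cos(x*y) + 4*z*exp(y*z) + 4*exp(y + z), 4*y*exp(y*z) + 4*exp(y + z))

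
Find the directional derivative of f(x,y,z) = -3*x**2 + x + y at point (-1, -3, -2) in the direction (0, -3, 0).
-1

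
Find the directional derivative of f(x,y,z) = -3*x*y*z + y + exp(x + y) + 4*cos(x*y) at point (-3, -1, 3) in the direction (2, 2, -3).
sqrt(17)*(4 + 32*exp(4)*sin(3) + 101*exp(4))*exp(-4)/17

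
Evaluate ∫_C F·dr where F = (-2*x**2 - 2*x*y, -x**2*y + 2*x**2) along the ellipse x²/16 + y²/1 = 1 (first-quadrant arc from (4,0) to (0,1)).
212/3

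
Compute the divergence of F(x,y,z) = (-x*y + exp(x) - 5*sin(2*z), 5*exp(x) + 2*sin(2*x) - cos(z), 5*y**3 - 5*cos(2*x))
-y + exp(x)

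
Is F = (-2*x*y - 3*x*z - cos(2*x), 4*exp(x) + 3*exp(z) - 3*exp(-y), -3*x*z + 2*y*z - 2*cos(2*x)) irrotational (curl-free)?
No, ∇×F = (2*z - 3*exp(z), -3*x + 3*z - 4*sin(2*x), 2*x + 4*exp(x))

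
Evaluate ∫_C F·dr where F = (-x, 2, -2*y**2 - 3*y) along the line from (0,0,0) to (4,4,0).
0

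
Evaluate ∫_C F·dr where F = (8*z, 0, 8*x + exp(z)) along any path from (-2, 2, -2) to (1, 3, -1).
-40 - exp(-2) + exp(-1)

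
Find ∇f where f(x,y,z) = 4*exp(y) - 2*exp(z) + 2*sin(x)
(2*cos(x), 4*exp(y), -2*exp(z))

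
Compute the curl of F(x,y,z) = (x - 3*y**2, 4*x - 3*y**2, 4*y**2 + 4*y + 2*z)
(8*y + 4, 0, 6*y + 4)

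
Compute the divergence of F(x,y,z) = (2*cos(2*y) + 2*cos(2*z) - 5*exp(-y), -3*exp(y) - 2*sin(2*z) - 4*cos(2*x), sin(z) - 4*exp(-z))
-3*exp(y) + cos(z) + 4*exp(-z)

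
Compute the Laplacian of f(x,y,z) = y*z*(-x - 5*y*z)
-10*y**2 - 10*z**2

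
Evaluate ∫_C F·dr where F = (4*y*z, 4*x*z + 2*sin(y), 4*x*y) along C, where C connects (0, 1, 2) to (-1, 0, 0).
-2 + 2*cos(1)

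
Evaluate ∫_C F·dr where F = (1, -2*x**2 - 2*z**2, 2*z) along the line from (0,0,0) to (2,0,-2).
6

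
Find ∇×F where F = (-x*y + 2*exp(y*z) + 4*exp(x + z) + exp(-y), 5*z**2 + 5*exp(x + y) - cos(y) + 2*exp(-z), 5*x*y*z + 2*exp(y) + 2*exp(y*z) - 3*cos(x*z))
(5*x*z + 2*z*exp(y*z) - 10*z + 2*exp(y) + 2*exp(-z), -5*y*z + 2*y*exp(y*z) - 3*z*sin(x*z) + 4*exp(x + z), x - 2*z*exp(y*z) + 5*exp(x + y) + exp(-y))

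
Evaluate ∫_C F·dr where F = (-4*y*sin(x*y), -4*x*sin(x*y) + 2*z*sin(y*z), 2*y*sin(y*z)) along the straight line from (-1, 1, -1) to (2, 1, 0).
-2 + 4*cos(2) - 2*cos(1)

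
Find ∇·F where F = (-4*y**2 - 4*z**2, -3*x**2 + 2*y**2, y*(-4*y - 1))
4*y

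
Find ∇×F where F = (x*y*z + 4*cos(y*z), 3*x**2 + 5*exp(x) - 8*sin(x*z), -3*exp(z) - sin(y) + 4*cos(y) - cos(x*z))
(8*x*cos(x*z) - 4*sin(y) - cos(y), x*y - 4*y*sin(y*z) - z*sin(x*z), -x*z + 6*x + 4*z*sin(y*z) - 8*z*cos(x*z) + 5*exp(x))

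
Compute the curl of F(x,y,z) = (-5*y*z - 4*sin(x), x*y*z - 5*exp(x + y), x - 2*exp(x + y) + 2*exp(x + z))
(-x*y - 2*exp(x + y), -5*y + 2*exp(x + y) - 2*exp(x + z) - 1, y*z + 5*z - 5*exp(x + y))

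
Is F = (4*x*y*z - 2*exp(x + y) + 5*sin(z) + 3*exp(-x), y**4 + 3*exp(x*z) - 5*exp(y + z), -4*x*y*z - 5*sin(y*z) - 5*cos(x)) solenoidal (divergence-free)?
No, ∇·F = ((-4*x*y + 4*y**3 + 4*y*z - 5*y*cos(y*z) - 2*exp(x + y) - 5*exp(y + z))*exp(x) - 3)*exp(-x)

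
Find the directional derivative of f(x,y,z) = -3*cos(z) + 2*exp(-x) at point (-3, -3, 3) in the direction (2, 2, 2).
sqrt(3)*(-2*exp(3)/3 + sin(3))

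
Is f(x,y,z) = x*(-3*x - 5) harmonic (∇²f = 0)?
No, ∇²f = -6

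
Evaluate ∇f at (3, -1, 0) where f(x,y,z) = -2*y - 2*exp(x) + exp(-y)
(-2*exp(3), -E - 2, 0)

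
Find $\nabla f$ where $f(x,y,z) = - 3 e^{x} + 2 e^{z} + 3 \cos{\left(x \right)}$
(-3*exp(x) - 3*sin(x), 0, 2*exp(z))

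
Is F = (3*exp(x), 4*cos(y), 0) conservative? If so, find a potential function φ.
Yes, F is conservative. φ = 3*exp(x) + 4*sin(y)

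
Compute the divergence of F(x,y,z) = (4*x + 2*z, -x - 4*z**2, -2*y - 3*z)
1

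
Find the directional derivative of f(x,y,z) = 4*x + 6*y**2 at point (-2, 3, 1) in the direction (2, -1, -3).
-2*sqrt(14)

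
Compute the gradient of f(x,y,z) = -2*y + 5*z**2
(0, -2, 10*z)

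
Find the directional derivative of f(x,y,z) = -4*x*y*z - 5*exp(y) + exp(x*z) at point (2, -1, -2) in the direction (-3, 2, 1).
sqrt(14)*(-5*exp(3) + 4 + 32*exp(4))*exp(-4)/7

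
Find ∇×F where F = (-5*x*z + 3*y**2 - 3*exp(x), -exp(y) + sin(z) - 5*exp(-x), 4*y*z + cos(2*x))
(4*z - cos(z), -5*x + 2*sin(2*x), -6*y + 5*exp(-x))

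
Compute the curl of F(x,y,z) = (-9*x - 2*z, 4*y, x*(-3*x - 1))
(0, 6*x - 1, 0)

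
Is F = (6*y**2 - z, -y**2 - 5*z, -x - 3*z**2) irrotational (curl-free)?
No, ∇×F = (5, 0, -12*y)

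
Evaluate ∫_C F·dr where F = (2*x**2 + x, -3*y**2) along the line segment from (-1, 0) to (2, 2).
-1/2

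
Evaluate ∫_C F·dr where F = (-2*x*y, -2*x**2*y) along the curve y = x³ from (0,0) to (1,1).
-23/20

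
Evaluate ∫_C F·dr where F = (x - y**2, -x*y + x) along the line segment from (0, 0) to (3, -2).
-13/2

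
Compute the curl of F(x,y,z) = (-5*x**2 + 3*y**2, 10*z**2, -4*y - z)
(-20*z - 4, 0, -6*y)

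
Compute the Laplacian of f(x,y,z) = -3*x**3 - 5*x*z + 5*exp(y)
-18*x + 5*exp(y)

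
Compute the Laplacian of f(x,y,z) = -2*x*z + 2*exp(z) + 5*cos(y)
2*exp(z) - 5*cos(y)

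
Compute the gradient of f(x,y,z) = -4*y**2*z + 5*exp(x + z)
(5*exp(x + z), -8*y*z, -4*y**2 + 5*exp(x + z))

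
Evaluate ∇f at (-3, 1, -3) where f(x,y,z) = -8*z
(0, 0, -8)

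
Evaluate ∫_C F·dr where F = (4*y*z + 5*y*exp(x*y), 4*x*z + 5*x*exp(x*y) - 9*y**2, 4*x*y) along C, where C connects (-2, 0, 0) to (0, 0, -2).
0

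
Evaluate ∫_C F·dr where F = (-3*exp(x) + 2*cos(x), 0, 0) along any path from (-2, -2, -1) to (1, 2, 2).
-3*E + 3*exp(-2) + 2*sin(1) + 2*sin(2)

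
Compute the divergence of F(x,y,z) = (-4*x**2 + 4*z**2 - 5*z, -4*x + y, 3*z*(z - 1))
-8*x + 6*z - 2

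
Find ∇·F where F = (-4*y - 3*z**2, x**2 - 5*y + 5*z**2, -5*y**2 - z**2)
-2*z - 5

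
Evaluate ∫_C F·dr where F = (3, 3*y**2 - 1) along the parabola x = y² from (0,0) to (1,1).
3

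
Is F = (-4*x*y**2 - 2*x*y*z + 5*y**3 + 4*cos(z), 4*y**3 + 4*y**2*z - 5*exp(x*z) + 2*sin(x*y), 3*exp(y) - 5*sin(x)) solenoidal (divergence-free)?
No, ∇·F = 2*x*cos(x*y) + 8*y**2 + 6*y*z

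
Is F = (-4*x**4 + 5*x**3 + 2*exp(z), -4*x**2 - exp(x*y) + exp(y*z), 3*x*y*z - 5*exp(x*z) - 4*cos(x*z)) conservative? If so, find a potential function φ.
No, ∇×F = (3*x*z - y*exp(y*z), -3*y*z + 5*z*exp(x*z) - 4*z*sin(x*z) + 2*exp(z), -8*x - y*exp(x*y)) ≠ 0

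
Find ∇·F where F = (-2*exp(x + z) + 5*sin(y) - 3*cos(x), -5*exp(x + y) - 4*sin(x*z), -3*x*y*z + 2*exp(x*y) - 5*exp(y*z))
-3*x*y - 5*y*exp(y*z) - 5*exp(x + y) - 2*exp(x + z) + 3*sin(x)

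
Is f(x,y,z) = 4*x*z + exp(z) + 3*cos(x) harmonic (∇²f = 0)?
No, ∇²f = exp(z) - 3*cos(x)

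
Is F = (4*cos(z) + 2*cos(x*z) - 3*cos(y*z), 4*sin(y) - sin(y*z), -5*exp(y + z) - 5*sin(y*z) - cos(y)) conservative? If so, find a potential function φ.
No, ∇×F = (y*cos(y*z) - 5*z*cos(y*z) - 5*exp(y + z) + sin(y), -2*x*sin(x*z) + 3*y*sin(y*z) - 4*sin(z), -3*z*sin(y*z)) ≠ 0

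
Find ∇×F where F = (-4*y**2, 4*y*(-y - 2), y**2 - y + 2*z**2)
(2*y - 1, 0, 8*y)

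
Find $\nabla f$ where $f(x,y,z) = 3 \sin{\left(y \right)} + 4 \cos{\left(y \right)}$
(0, -4*sin(y) + 3*cos(y), 0)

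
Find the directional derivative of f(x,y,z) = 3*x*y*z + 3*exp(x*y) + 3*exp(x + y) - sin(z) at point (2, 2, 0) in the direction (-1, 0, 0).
-9*exp(4)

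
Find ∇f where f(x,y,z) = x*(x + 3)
(2*x + 3, 0, 0)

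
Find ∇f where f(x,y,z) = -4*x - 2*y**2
(-4, -4*y, 0)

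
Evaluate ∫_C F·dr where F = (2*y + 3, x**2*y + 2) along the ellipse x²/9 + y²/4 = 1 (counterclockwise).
-12*pi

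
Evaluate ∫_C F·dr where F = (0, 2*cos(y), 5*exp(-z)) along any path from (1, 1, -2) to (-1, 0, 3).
-2*sin(1) - 5*exp(-3) + 5*exp(2)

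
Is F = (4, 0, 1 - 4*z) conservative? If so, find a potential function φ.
Yes, F is conservative. φ = 4*x - 2*z**2 + z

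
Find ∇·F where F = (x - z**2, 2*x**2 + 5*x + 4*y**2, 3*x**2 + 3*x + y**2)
8*y + 1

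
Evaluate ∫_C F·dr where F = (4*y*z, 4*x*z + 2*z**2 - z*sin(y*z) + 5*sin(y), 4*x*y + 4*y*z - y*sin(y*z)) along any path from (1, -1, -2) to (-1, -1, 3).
-6 + cos(3) - cos(2)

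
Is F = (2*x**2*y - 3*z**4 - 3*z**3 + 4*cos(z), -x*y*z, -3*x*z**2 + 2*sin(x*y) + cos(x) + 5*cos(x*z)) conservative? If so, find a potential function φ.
No, ∇×F = (x*(y + 2*cos(x*y)), -2*y*cos(x*y) - 12*z**3 - 6*z**2 + 5*z*sin(x*z) + sin(x) - 4*sin(z), -2*x**2 - y*z) ≠ 0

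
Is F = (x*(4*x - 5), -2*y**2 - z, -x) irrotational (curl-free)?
No, ∇×F = (1, 1, 0)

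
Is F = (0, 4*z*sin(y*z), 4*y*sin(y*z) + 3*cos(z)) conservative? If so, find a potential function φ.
Yes, F is conservative. φ = 3*sin(z) - 4*cos(y*z)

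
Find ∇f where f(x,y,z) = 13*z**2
(0, 0, 26*z)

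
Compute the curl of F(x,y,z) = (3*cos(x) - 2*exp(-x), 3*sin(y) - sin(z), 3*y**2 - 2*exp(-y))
(6*y + cos(z) + 2*exp(-y), 0, 0)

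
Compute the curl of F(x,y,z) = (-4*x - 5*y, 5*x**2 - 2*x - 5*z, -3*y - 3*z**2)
(2, 0, 10*x + 3)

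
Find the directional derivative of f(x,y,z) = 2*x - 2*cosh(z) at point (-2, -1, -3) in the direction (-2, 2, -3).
-2*sqrt(17)*(2 + 3*sinh(3))/17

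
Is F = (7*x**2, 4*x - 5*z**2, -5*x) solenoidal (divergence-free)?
No, ∇·F = 14*x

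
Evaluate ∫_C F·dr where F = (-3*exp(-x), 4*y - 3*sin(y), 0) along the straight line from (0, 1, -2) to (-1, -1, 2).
-3 + 3*E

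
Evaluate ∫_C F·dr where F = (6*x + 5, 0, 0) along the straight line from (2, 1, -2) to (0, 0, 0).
-22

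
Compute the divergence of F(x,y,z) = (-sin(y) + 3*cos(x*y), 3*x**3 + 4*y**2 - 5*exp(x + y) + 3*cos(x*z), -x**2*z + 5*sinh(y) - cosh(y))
-x**2 - 3*y*sin(x*y) + 8*y - 5*exp(x + y)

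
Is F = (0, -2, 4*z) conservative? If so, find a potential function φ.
Yes, F is conservative. φ = -2*y + 2*z**2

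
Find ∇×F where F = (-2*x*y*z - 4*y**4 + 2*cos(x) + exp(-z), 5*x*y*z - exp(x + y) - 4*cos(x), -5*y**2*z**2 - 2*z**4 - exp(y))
(-5*x*y - 10*y*z**2 - exp(y), -2*x*y - exp(-z), 2*x*z + 16*y**3 + 5*y*z - exp(x + y) + 4*sin(x))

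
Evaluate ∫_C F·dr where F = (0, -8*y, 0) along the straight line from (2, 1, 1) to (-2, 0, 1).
4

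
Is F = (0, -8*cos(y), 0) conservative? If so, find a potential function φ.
Yes, F is conservative. φ = -8*sin(y)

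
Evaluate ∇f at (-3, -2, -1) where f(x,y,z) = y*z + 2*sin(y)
(0, -1 + 2*cos(2), -2)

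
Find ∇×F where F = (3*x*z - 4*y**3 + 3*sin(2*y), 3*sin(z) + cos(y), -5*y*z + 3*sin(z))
(-5*z - 3*cos(z), 3*x, 12*y**2 - 6*cos(2*y))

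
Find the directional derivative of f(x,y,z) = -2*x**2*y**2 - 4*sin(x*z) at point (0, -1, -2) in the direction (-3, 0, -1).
-12*sqrt(10)/5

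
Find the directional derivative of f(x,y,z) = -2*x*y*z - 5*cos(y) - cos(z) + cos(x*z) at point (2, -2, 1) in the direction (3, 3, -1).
-sqrt(19)*(sin(1) + 8 + 16*sin(2))/19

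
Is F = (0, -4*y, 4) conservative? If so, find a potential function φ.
Yes, F is conservative. φ = -2*y**2 + 4*z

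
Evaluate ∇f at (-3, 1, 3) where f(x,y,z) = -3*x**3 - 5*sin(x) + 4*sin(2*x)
(-81 - 5*cos(3) + 8*cos(6), 0, 0)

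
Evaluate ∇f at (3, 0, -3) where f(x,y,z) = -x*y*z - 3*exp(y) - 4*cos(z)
(0, 6, -4*sin(3))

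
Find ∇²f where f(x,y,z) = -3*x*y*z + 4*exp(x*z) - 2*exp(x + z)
4*x**2*exp(x*z) + 4*z**2*exp(x*z) - 4*exp(x + z)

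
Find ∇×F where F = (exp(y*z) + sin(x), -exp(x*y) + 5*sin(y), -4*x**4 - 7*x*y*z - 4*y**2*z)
(z*(-7*x - 8*y), 16*x**3 + 7*y*z + y*exp(y*z), -y*exp(x*y) - z*exp(y*z))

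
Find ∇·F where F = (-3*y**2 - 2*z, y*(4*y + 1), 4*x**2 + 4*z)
8*y + 5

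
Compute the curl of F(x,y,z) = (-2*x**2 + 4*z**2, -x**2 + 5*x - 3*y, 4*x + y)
(1, 8*z - 4, 5 - 2*x)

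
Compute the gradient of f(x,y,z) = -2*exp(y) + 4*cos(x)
(-4*sin(x), -2*exp(y), 0)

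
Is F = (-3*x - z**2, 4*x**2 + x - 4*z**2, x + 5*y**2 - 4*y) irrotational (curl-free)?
No, ∇×F = (10*y + 8*z - 4, -2*z - 1, 8*x + 1)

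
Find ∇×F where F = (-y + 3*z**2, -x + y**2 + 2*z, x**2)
(-2, -2*x + 6*z, 0)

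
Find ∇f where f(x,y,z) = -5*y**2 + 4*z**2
(0, -10*y, 8*z)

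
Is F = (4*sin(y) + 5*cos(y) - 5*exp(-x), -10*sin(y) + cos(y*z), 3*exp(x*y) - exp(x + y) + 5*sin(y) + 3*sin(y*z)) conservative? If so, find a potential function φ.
No, ∇×F = (3*x*exp(x*y) + y*sin(y*z) + 3*z*cos(y*z) - exp(x + y) + 5*cos(y), -3*y*exp(x*y) + exp(x + y), 5*sin(y) - 4*cos(y)) ≠ 0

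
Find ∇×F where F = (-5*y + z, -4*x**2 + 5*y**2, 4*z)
(0, 1, 5 - 8*x)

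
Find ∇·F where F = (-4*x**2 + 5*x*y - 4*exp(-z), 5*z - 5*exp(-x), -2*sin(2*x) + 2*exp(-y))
-8*x + 5*y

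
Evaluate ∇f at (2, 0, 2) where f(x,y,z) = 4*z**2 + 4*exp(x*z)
(8*exp(4), 0, 16 + 8*exp(4))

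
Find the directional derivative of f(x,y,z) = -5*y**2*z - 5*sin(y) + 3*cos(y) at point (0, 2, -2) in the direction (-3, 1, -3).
sqrt(19)*(-3*sin(2) - 5*cos(2) + 100)/19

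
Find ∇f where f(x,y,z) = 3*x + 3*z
(3, 0, 3)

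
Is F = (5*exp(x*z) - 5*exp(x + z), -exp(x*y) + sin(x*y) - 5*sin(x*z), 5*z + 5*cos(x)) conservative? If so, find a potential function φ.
No, ∇×F = (5*x*cos(x*z), 5*x*exp(x*z) - 5*exp(x + z) + 5*sin(x), -y*exp(x*y) + y*cos(x*y) - 5*z*cos(x*z)) ≠ 0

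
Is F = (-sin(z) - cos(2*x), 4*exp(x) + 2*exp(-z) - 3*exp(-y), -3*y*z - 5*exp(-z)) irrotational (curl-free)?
No, ∇×F = (-3*z + 2*exp(-z), -cos(z), 4*exp(x))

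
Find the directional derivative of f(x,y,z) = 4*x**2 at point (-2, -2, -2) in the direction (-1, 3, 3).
16*sqrt(19)/19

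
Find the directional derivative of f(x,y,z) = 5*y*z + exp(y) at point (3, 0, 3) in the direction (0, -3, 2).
-48*sqrt(13)/13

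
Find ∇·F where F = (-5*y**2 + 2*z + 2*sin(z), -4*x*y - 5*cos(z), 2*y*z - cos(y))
-4*x + 2*y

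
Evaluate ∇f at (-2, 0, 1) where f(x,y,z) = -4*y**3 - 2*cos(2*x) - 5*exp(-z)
(-4*sin(4), 0, 5*exp(-1))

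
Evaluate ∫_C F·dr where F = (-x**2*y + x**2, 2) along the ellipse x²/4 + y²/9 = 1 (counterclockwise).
6*pi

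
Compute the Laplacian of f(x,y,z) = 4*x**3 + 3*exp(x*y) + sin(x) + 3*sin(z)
3*x**2*exp(x*y) + 24*x + 3*y**2*exp(x*y) - sin(x) - 3*sin(z)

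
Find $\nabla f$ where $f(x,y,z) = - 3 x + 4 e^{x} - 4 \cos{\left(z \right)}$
(4*exp(x) - 3, 0, 4*sin(z))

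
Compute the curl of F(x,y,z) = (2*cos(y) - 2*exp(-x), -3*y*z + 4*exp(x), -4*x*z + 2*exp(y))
(3*y + 2*exp(y), 4*z, 4*exp(x) + 2*sin(y))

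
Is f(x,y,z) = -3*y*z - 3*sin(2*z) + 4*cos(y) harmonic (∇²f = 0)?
No, ∇²f = 12*sin(2*z) - 4*cos(y)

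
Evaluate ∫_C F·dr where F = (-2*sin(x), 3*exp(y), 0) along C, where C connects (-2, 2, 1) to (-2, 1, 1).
3*E*(1 - E)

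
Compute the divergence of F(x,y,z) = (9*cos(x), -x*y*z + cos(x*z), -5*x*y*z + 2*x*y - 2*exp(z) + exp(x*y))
-5*x*y - x*z - 2*exp(z) - 9*sin(x)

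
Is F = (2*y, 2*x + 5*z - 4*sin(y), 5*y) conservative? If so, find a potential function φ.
Yes, F is conservative. φ = 2*x*y + 5*y*z + 4*cos(y)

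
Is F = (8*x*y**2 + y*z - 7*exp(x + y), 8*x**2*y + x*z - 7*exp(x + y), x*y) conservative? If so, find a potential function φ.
Yes, F is conservative. φ = 4*x**2*y**2 + x*y*z - 7*exp(x + y)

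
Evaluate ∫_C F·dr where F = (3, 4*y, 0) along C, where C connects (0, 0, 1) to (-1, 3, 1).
15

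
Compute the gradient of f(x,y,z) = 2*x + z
(2, 0, 1)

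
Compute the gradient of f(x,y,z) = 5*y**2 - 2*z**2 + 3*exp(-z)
(0, 10*y, -4*z - 3*exp(-z))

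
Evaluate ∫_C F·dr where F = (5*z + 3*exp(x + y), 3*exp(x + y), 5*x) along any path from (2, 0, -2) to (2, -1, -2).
3*E*(1 - E)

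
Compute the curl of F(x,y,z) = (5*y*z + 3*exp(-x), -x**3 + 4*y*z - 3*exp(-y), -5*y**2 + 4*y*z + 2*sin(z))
(-14*y + 4*z, 5*y, -3*x**2 - 5*z)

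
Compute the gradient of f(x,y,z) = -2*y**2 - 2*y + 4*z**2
(0, -4*y - 2, 8*z)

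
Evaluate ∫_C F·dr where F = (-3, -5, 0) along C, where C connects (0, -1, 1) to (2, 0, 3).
-11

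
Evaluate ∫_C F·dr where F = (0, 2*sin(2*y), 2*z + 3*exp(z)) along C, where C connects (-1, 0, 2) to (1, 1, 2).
1 - cos(2)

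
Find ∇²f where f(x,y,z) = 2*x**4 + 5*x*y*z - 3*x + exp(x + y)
24*x**2 + 2*exp(x + y)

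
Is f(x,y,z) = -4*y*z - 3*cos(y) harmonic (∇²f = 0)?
No, ∇²f = 3*cos(y)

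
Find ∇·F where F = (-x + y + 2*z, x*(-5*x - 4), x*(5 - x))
-1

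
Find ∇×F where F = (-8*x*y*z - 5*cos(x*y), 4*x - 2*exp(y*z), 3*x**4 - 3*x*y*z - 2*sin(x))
(-3*x*z + 2*y*exp(y*z), -12*x**3 - 8*x*y + 3*y*z + 2*cos(x), 8*x*z - 5*x*sin(x*y) + 4)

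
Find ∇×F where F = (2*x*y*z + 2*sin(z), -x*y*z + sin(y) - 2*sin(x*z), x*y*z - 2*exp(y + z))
(x*y + x*z + 2*x*cos(x*z) - 2*exp(y + z), 2*x*y - y*z + 2*cos(z), -z*(2*x + y + 2*cos(x*z)))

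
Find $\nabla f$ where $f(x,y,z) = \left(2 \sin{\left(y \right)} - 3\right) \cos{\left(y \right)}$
(0, 3*sin(y) + 2*cos(2*y), 0)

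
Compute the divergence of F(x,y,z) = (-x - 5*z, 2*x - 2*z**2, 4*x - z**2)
-2*z - 1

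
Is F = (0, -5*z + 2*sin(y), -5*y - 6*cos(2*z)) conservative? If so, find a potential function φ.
Yes, F is conservative. φ = -5*y*z - 3*sin(2*z) - 2*cos(y)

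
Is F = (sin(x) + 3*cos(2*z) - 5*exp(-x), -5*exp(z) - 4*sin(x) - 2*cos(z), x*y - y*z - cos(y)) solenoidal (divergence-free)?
No, ∇·F = -y + cos(x) + 5*exp(-x)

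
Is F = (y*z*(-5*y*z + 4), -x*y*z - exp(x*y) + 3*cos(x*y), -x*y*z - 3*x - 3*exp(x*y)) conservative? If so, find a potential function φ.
No, ∇×F = (x*(y - z - 3*exp(x*y)), -10*y**2*z + y*z + 3*y*exp(x*y) + 4*y + 3, 10*y*z**2 - y*z - y*exp(x*y) - 3*y*sin(x*y) - 4*z) ≠ 0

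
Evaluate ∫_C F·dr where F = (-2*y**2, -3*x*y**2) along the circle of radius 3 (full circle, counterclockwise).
-243*pi/4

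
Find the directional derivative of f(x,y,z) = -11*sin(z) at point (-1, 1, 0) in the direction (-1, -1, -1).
11*sqrt(3)/3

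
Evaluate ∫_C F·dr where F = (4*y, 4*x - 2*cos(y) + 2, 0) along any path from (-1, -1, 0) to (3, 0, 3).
-2 - 2*sin(1)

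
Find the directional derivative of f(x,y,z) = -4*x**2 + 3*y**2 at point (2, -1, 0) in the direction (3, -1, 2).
-3*sqrt(14)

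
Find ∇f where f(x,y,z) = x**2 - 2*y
(2*x, -2, 0)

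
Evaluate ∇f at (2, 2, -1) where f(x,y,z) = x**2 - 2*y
(4, -2, 0)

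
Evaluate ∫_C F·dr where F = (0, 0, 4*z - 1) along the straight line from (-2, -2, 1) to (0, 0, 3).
14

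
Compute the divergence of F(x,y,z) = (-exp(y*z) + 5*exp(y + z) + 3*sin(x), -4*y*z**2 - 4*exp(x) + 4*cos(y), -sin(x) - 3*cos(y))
-4*z**2 - 4*sin(y) + 3*cos(x)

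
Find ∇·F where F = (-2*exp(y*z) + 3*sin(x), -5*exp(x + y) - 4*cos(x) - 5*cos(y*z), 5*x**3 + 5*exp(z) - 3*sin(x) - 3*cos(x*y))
5*z*sin(y*z) + 5*exp(z) - 5*exp(x + y) + 3*cos(x)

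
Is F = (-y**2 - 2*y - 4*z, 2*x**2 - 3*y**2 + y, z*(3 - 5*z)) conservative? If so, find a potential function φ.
No, ∇×F = (0, -4, 4*x + 2*y + 2) ≠ 0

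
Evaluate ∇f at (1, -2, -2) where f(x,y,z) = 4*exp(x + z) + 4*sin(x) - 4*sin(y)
(4*exp(-1) + 4*cos(1), -4*cos(2), 4*exp(-1))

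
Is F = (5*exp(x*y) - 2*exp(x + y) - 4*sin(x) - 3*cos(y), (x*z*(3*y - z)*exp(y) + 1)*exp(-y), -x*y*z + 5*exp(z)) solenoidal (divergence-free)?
No, ∇·F = -x*y + 3*x*z + 5*y*exp(x*y) + 5*exp(z) - 2*exp(x + y) - 4*cos(x) - exp(-y)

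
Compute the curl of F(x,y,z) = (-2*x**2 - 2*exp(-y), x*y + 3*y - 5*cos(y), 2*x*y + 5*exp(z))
(2*x, -2*y, y - 2*exp(-y))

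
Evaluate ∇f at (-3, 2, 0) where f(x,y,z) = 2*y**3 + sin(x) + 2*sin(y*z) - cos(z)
(cos(3), 24, 4)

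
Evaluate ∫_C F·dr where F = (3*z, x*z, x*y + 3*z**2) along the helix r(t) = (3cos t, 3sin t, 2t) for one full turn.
2*pi*(18 + 9*pi + 32*pi**2)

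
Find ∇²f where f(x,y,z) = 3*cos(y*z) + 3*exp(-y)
-3*y**2*cos(y*z) - 3*z**2*cos(y*z) + 3*exp(-y)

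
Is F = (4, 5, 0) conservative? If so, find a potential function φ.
Yes, F is conservative. φ = 4*x + 5*y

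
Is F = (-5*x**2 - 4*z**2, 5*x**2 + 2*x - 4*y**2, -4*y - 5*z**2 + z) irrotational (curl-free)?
No, ∇×F = (-4, -8*z, 10*x + 2)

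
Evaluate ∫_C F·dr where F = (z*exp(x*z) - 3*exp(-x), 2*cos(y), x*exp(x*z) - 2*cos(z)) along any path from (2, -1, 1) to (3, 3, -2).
-exp(2) - 3*exp(-2) + exp(-6) + 3*exp(-3) + 2*sin(3) + 2*sin(2) + 4*sin(1)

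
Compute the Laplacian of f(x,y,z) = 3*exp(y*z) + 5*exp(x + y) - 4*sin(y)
3*y**2*exp(y*z) + 3*z**2*exp(y*z) + 10*exp(x + y) + 4*sin(y)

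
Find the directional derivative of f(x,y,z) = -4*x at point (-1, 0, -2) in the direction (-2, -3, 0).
8*sqrt(13)/13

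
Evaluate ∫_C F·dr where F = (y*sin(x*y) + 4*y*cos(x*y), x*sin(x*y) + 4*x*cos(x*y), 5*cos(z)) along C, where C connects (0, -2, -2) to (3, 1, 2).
4*sin(3) - cos(3) + 1 + 10*sin(2)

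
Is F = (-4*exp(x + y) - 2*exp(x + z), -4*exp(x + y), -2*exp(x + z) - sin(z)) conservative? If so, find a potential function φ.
Yes, F is conservative. φ = -4*exp(x + y) - 2*exp(x + z) + cos(z)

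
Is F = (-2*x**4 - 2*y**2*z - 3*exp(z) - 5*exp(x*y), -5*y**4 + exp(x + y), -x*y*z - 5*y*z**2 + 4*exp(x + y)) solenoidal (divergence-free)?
No, ∇·F = -8*x**3 - x*y - 20*y**3 - 10*y*z - 5*y*exp(x*y) + exp(x + y)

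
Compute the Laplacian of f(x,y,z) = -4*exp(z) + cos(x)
-4*exp(z) - cos(x)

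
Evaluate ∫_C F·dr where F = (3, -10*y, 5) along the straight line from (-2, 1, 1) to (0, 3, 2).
-29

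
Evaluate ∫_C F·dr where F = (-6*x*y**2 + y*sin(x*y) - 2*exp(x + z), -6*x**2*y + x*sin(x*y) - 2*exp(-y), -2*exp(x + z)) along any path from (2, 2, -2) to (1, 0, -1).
cos(4) - 2*exp(-2) + 49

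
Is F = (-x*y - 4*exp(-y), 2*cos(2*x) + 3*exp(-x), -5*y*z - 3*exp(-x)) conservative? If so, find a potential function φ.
No, ∇×F = (-5*z, -3*exp(-x), x - 4*sin(2*x) - 4*exp(-y) - 3*exp(-x)) ≠ 0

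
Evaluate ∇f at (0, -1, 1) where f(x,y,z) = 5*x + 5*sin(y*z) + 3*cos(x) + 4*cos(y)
(5, 5*cos(1) + 4*sin(1), -5*cos(1))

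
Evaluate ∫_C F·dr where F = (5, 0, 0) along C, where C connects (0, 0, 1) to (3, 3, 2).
15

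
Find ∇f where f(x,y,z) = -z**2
(0, 0, -2*z)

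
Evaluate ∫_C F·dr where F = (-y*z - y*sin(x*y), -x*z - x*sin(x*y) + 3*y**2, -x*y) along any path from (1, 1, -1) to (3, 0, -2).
-1 - cos(1)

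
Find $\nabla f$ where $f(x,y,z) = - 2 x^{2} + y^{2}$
(-4*x, 2*y, 0)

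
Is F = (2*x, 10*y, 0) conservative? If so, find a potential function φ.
Yes, F is conservative. φ = x**2 + 5*y**2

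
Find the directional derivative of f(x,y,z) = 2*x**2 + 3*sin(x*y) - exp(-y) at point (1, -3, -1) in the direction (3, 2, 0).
sqrt(13)*(12 - 21*cos(3) + 2*exp(3))/13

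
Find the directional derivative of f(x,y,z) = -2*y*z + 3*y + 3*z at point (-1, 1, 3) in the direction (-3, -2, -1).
5*sqrt(14)/14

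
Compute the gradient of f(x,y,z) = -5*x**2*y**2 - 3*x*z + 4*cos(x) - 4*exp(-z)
(-10*x*y**2 - 3*z - 4*sin(x), -10*x**2*y, -3*x + 4*exp(-z))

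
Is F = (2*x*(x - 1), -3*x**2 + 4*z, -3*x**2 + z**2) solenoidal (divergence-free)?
No, ∇·F = 4*x + 2*z - 2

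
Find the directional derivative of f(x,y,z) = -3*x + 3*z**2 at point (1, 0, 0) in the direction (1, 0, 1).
-3*sqrt(2)/2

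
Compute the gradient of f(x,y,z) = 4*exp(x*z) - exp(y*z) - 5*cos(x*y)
(5*y*sin(x*y) + 4*z*exp(x*z), 5*x*sin(x*y) - z*exp(y*z), 4*x*exp(x*z) - y*exp(y*z))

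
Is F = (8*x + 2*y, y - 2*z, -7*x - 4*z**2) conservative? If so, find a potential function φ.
No, ∇×F = (2, 7, -2) ≠ 0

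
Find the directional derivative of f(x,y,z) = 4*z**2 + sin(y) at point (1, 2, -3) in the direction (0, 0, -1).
24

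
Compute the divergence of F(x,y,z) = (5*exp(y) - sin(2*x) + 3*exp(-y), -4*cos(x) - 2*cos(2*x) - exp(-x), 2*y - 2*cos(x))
-2*cos(2*x)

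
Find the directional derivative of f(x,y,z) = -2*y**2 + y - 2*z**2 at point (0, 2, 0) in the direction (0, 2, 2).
-7*sqrt(2)/2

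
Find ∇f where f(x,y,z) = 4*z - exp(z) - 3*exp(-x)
(3*exp(-x), 0, 4 - exp(z))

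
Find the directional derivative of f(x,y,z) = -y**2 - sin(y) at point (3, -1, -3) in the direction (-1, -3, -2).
3*sqrt(14)*(-2 + cos(1))/14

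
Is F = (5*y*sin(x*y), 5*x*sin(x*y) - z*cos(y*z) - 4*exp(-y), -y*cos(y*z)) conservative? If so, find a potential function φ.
Yes, F is conservative. φ = -sin(y*z) - 5*cos(x*y) + 4*exp(-y)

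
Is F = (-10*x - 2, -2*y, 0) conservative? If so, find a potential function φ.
Yes, F is conservative. φ = -5*x**2 - 2*x - y**2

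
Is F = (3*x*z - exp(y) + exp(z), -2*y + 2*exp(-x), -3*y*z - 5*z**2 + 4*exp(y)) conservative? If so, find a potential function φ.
No, ∇×F = (-3*z + 4*exp(y), 3*x + exp(z), exp(y) - 2*exp(-x)) ≠ 0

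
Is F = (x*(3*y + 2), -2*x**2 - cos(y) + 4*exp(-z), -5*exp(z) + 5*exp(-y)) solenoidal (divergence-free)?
No, ∇·F = 3*y - 5*exp(z) + sin(y) + 2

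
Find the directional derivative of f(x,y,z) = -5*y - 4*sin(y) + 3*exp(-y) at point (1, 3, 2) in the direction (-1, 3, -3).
3*sqrt(19)*(-(4*cos(3) + 5)*exp(3) - 3)*exp(-3)/19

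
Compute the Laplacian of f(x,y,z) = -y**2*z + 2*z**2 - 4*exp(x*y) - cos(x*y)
-4*x**2*exp(x*y) + x**2*cos(x*y) + y**2*(-4*exp(x*y) + cos(x*y)) - 2*z + 4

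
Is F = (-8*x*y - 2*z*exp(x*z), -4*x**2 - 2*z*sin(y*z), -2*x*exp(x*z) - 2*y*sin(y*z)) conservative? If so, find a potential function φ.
Yes, F is conservative. φ = -4*x**2*y - 2*exp(x*z) + 2*cos(y*z)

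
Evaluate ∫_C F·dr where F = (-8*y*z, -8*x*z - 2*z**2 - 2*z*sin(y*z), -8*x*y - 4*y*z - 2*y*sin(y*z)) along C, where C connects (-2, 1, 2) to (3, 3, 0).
-22 - 2*cos(2)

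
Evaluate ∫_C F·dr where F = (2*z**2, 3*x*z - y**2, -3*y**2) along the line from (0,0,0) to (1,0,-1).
2/3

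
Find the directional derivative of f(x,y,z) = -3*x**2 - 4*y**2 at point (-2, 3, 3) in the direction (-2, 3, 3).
-48*sqrt(22)/11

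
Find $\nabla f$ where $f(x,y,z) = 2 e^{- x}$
(-2*exp(-x), 0, 0)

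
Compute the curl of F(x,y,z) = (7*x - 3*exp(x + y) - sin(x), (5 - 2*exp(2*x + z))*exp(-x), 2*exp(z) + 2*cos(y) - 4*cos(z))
(2*exp(x + z) - 2*sin(y), 0, (3*exp(2*x + y) - 2*exp(2*x + z) - 5)*exp(-x))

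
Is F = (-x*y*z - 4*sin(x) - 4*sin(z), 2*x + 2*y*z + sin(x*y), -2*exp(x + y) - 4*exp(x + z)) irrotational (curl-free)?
No, ∇×F = (-2*y - 2*exp(x + y), -x*y + 2*exp(x + y) + 4*exp(x + z) - 4*cos(z), x*z + y*cos(x*y) + 2)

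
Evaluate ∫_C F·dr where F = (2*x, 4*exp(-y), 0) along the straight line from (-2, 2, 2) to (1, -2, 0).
-8*sinh(2) - 3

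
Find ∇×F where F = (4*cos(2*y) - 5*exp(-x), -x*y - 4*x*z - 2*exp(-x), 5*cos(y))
(4*x - 5*sin(y), 0, -y - 4*z + 8*sin(2*y) + 2*exp(-x))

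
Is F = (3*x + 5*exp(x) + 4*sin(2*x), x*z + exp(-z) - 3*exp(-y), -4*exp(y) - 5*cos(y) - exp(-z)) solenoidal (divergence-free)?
No, ∇·F = 5*exp(x) + 8*cos(2*x) + 3 + exp(-z) + 3*exp(-y)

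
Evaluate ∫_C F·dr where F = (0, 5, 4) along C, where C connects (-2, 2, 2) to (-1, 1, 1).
-9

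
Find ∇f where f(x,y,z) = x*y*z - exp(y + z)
(y*z, x*z - exp(y + z), x*y - exp(y + z))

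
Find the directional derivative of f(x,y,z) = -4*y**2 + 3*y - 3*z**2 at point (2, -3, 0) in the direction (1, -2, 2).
-18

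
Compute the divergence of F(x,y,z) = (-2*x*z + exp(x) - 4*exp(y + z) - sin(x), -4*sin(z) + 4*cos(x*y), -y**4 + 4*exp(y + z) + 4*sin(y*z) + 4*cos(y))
-4*x*sin(x*y) + 4*y*cos(y*z) - 2*z + exp(x) + 4*exp(y + z) - cos(x)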